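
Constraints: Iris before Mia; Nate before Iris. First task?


Constraints: Iris before Mia; Nate before Iris
The first task can have nothing scheduled before it, so it must never appear on the right of a 'before'.
Tasks appearing after some 'before': Mia, Iris.
The only task not in that list is Nate → it is first.

Nate


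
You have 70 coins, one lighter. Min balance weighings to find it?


Each weighing has 3 outcomes (left heavy / balance / right heavy), so k weighings distinguish at most 3^k cases; splitting into three near-equal groups achieves this.
Need 3^k ≥ 70: 3^3 = 27 < 70 ≤ 3^4 = 81
k = ⌈log₃(70)⌉ = 4

4


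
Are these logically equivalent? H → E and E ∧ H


Expression 1: H → E
Expression 2: E ∧ H
Truth table (H E | Expr1 Expr2):
  T T |   T     T
  T F |   F     F
  F T |   T     F   ← differ
  F F |   T     F   ← differ
Counterexample: H=F, E=T gives Expr1 = T but Expr2 = F, so the expressions are NOT logically equivalent.

No


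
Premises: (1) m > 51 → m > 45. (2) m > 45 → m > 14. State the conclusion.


Hypothetical syllogism: P → Q, Q → R ⊢ P → R
Premise 1: m > 51 → m > 45
Premise 2: m > 45 → m > 14
Chain the implications: the middle term (m > 45) links the two.
Conclusion: If m > 51, then m > 14.

If m > 51, then m > 14.


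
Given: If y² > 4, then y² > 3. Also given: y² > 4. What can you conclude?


Modus ponens: P → Q, P ⊢ Q
P: y² > 4
Q: y² > 3
We have P → Q and P is true.
By modus ponens, Q must be true.

y² > 3


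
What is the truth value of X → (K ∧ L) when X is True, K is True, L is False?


X = True, K = True, L = False
Step 1: K ∧ L = True AND False = False
Step 2: X → (False): false only when X=True and consequent=False.
Result: False

False


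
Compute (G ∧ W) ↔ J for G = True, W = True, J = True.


G = True, W = True, J = True
Step 1: G ∧ W = True AND True = True
Step 2: (True) ↔ J: true when both sides have same truth value.
Result: True ↔ True = True

True


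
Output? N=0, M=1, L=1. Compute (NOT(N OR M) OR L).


N OR M = 1
NOT(1) = 0
0 OR 1 = 1

1


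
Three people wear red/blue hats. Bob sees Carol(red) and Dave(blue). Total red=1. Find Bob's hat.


Total red = 1, seen red = 1
Own red = 1 - 1 = 0
Bob's hat is blue.

blue


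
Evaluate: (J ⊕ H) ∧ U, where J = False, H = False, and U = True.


J = False, H = False, U = True
Step 1: J ⊕ H = False XOR False = False
Step 2: False ∧ U = False AND True = False
XOR true when exactly one of J,H is true; then AND with U.

False


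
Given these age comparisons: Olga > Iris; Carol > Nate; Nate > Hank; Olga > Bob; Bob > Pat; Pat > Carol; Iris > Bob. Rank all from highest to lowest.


Constraints: Olga > Iris; Carol > Nate; Nate > Hank; Olga > Bob; Bob > Pat; Pat > Carol; Iris > Bob
Method: at each step, the next-highest is the one remaining person who never appears on the smaller side of a constraint between remaining people.
  Step 1: remaining {Olga, Iris, Carol, Nate, Bob, Hank, Pat}; on the smaller side: {Iris, Carol, Nate, Bob, Hank, Pat} → Olga is next (Olga > Iris; Olga > Bob).
  Step 2: remaining {Iris, Carol, Nate, Bob, Hank, Pat}; on the smaller side: {Carol, Nate, Bob, Hank, Pat} → Iris is next (Iris > Bob).
  Step 3: remaining {Carol, Nate, Bob, Hank, Pat}; on the smaller side: {Carol, Nate, Hank, Pat} → Bob is next (Bob > Pat).
  Step 4: remaining {Carol, Nate, Hank, Pat}; on the smaller side: {Carol, Nate, Hank} → Pat is next (Pat > Carol).
  Step 5: remaining {Carol, Nate, Hank}; on the smaller side: {Nate, Hank} → Carol is next (Carol > Nate).
  Step 6: remaining {Nate, Hank}; on the smaller side: {Hank} → Nate is next (Nate > Hank).
  Step 7: only Hank remains → lowest.
Final ranking (highest to lowest):

Olga > Iris > Bob > Pat > Carol > Nate > Hank


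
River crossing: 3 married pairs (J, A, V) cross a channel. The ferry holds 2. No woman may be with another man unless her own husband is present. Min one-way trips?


Label couples J, A, V (H = husband, W = wife).
Counting alone: 6 people, the ferry carries 2 and someone must bring it back, so each round trip nets at most +1 on the far side until the last crossing → at least 9 trips. The jealousy constraint makes 9 impossible; the shortest valid schedule has 11:
1. WJ+WA →  (far: WJ,WA; near: HJ,HA,HV,WV)
2. WJ ←       (far: WA; near: HJ,HA,HV,WJ,WV)
3. WJ+WV →  (far: WJ,WA,WV; near: HJ,HA,HV)
4. WJ ←       (far: WA,WV; near: HJ,HA,HV,WJ)
5. HA+HV →  (far: HA,WA,HV,WV; near: HJ,WJ)
6. HA+WA ←  (far: HV,WV; near: HJ,WJ,HA,WA)
7. HJ+HA →  (far: HJ,HA,HV,WV; near: WJ,WA)
8. WV ←       (far: HJ,HA,HV; near: WJ,WA,WV)
9. WJ+WA →  (far: HJ,WJ,HA,WA,HV; near: WV)
10. HV ←      (far: HJ,WJ,HA,WA; near: HV,WV)
11. HV+WV → (far: all six; near: empty)
In every state each wife is either with her husband or with no other man.
Minimum trips = 11

11


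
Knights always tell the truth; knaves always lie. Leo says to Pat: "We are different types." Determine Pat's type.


Leo says: "We are different types."
Case 1: Leo is a Knight (truth-teller)
  Statement is true → they ARE different → Pat is a Knave
Case 2: Leo is a Knave (liar)
  Statement is false → they are NOT different → Pat is a Knave
In both cases, Pat is a Knave.

Knave


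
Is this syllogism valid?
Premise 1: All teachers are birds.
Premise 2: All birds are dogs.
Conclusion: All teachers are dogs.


Premise 1: All teachers are birds.
Premise 2: All birds are dogs.
Conclusion: All teachers are dogs.
Barbara syllogism (AAA-1): All A are B, All B are C → All A are C.
Middle term (birds) distributed in premise 2.

Valid


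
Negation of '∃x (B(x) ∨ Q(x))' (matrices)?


Original: ∃x (B(x) ∨ Q(x))
Rule: ¬∀→∃, ¬∃→∀, negate predicate.
Negation: ∀x (¬B(x) ∧ ¬Q(x))

∀x (¬B(x) ∧ ¬Q(x))


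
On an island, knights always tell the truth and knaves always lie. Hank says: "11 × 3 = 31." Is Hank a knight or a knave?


Statement: "11 × 3 = 31."
Actual: 11 × 3 = 33
Claimed: 31
Statement is FALSE → Hank lies → Knave

Knave


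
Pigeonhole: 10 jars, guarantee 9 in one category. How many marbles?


Pigeonhole: to guarantee k in one of n categories, need (k-1)×n + 1.
k = 9, n = 10
Minimum = (9-1) × 10 + 1 = 8 × 10 + 1

81


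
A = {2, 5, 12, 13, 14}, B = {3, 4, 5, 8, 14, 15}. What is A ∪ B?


A = {2, 5, 12, 13, 14}
B = {3, 4, 5, 8, 14, 15}
Operation: union
All elements combined: 2, 3, 4, 5, 8, 12, 13, 14, 15

{2, 3, 4, 5, 8, 12, 13, 14, 15}


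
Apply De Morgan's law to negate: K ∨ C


De Morgan's law: ¬(P ∨ Q) ≡ ¬P ∧ ¬Q
¬(K ∨ C) = ¬K ∧ ¬C

¬K ∧ ¬C


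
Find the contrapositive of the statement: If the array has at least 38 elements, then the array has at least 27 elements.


Original: If the array has at least 38 elements, then the array has at least 27 elements
Contrapositive: If ¬Q, then ¬P
Negate Q: not (the array has at least 27 elements)
Negate P: not (the array has at least 38 elements)

If not (the array has at least 27 elements), then not (the array has at least 38 elements).


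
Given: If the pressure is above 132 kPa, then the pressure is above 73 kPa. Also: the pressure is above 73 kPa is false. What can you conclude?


Modus tollens: P → Q, ¬Q ⊢ ¬P
P: the pressure is above 132 kPa
Q: the pressure is above 73 kPa
We have P → Q and Q is false.
By modus tollens, P must be false.

It is not the case that the pressure is above 132 kPa


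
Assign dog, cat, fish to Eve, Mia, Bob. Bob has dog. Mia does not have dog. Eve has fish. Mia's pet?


From clues:
  Bob → dog
  Eve → fish
By elimination, Mia gets the remaining.

cat


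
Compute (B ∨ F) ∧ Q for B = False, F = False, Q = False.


B = False, F = False, Q = False
Step 1: B ∨ F = False OR False = False
Step 2: False ∧ Q = False AND False = False
OR is true when at least one operand is true; AND requires both.

False


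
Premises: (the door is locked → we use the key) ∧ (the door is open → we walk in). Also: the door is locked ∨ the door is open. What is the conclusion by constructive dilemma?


Constructive dilemma: (P → Q) ∧ (R → S), P ∨ R ⊢ Q ∨ S
Premise 1: the door is locked → we use the key
Premise 2: the door is open → we walk in
Premise 3: the door is locked ∨ the door is open
Case 1: Assuming the door is locked, then by Premise 1, we use the key.
Case 2: Assuming the door is open, then by Premise 2, we walk in.
Since one of the door is locked or the door is open must hold, we get we use the key or we walk in.

We use the key or we walk in.


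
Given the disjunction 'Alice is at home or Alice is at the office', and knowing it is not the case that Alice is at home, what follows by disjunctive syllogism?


Disjunctive syllogism: P ∨ Q, ¬P ⊢ Q
Disjunction: Alice is at home ∨ Alice is at the office
We know it is not the case that Alice is at home.
By disjunctive syllogism, the other disjunct must be true.

Alice is at the office


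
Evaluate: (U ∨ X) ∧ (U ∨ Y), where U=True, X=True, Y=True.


U = True, X = True, Y = True
Expression: (U ∨ X) ∧ (U ∨ Y)
Step 1: U ∨ X = True OR True = True
Step 2: U ∨ Y = True OR True = True
Step 3: (True) ∧ (True) = True AND True = True

True


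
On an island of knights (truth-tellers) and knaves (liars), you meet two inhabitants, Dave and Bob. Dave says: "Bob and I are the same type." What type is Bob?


Dave says: "Bob and I are the same type."
Case 1: Dave is a Knight (truth-teller)
  Statement is true → they ARE the same → Bob is also a Knight
Case 2: Dave is a Knave (liar)
  Statement is false → they are NOT the same → Bob is a Knight
In both cases, Bob is a Knight.

Knight


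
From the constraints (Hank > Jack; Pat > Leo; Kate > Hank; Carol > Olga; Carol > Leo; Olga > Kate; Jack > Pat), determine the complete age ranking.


Constraints: Hank > Jack; Pat > Leo; Kate > Hank; Carol > Olga; Carol > Leo; Olga > Kate; Jack > Pat
Method: at each step, the next-highest is the one remaining person who never appears on the smaller side of a constraint between remaining people.
  Step 1: remaining {Hank, Carol, Olga, Leo, Pat, Kate, Jack}; on the smaller side: {Hank, Olga, Leo, Pat, Kate, Jack} → Carol is next (Carol > Olga; Carol > Leo).
  Step 2: remaining {Hank, Olga, Leo, Pat, Kate, Jack}; on the smaller side: {Hank, Leo, Pat, Kate, Jack} → Olga is next (Olga > Kate).
  Step 3: remaining {Hank, Leo, Pat, Kate, Jack}; on the smaller side: {Hank, Leo, Pat, Jack} → Kate is next (Kate > Hank).
  Step 4: remaining {Hank, Leo, Pat, Jack}; on the smaller side: {Leo, Pat, Jack} → Hank is next (Hank > Jack).
  Step 5: remaining {Leo, Pat, Jack}; on the smaller side: {Leo, Pat} → Jack is next (Jack > Pat).
  Step 6: remaining {Leo, Pat}; on the smaller side: {Leo} → Pat is next (Pat > Leo).
  Step 7: only Leo remains → lowest.
Final ranking (highest to lowest):

Carol > Olga > Kate > Hank > Jack > Pat > Leo


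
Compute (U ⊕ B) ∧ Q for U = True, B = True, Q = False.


U = True, B = True, Q = False
Step 1: U ⊕ B = True XOR True = False
Step 2: False ∧ Q = False AND False = False
XOR true when exactly one of U,B is true; then AND with Q.

False


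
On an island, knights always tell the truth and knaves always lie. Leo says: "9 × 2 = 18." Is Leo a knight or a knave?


Statement: "9 × 2 = 18."
Actual: 9 × 2 = 18
Claimed: 18
Statement is TRUE → Leo tells the truth → Knight

Knight


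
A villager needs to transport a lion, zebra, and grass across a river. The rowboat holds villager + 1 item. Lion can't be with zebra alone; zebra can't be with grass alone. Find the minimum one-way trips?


1. villager+zebra → 2. villager ← 3. villager+lion → 4. villager+zebra ← 5. villager+grass → 6. villager ← 7. villager+zebra →
Minimum trips = 7

7


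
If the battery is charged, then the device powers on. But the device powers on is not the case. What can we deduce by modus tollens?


Modus tollens: P → Q, ¬Q ⊢ ¬P
P: the battery is charged
Q: the device powers on
We have P → Q and Q is false.
By modus tollens, P must be false.

It is not the case that the battery is charged


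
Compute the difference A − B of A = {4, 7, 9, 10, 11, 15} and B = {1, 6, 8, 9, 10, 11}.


A = {4, 7, 9, 10, 11, 15}
B = {1, 6, 8, 9, 10, 11}
Operation: difference A − B
In A but not B: 4, 7, 15

{4, 7, 15}


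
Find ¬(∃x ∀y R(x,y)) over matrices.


Original: ∃x ∀y R(x,y)
Rule: ¬∀→∃, ¬∃→∀, negate predicate.
Negation: ∀x ∃y ¬R(x,y)

∀x ∃y ¬R(x,y)


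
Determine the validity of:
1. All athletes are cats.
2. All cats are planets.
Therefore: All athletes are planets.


Premise 1: All athletes are cats.
Premise 2: All cats are planets.
Conclusion: All athletes are planets.
Barbara syllogism (AAA-1): All A are B, All B are C → All A are C.
Middle term (cats) distributed in premise 2.

Valid


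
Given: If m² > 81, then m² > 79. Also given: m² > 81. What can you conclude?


Modus ponens: P → Q, P ⊢ Q
P: m² > 81
Q: m² > 79
We have P → Q and P is true.
By modus ponens, Q must be true.

m² > 79


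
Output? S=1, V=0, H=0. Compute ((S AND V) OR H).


S AND V = 1&0 = 0
0 OR 0 = 0

0


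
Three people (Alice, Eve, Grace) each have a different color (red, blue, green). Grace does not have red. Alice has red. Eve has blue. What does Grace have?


From clues:
  Eve → blue
  Alice → red
By elimination, Grace gets the remaining.

green


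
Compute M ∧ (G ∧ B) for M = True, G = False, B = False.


M = True, G = False, B = False
Step 1: G ∧ B = False AND False = False
Step 2: M ∧ False = True AND False = False
AND is true only when ALL operands are true.

False


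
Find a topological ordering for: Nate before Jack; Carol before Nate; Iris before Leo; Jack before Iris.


Constraints: Nate before Jack; Carol before Nate; Iris before Leo; Jack before Iris
Method: repeatedly schedule the remaining task that has no remaining task required before it.
  Step 1: remaining {Nate, Jack, Iris, Carol, Leo}; every task except Carol still has a predecessor pending → schedule Carol.
  Step 2: remaining {Nate, Jack, Iris, Leo}; every task except Nate still has a predecessor pending → schedule Nate.
  Step 3: remaining {Jack, Iris, Leo}; every task except Jack still has a predecessor pending → schedule Jack.
  Step 4: remaining {Iris, Leo}; every task except Iris still has a predecessor pending → schedule Iris.
  Step 5: only Leo remains → schedule Leo.
Resulting order:

Carol → Nate → Jack → Iris → Leo


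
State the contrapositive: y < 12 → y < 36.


Original: If y < 12, then y < 36
Contrapositive: If ¬Q, then ¬P
Negate Q: not (y < 36)
Negate P: not (y < 12)

If not (y < 36), then not (y < 12).


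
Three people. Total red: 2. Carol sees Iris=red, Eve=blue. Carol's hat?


Total red = 2, seen red = 1
Own red = 2 - 1 = 1
Carol's hat is red.

red


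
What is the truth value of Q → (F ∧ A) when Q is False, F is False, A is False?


Q = False, F = False, A = False
Step 1: F ∧ A = False AND False = False
Step 2: Q → (False): false only when Q=True and consequent=False.
Result: True

True


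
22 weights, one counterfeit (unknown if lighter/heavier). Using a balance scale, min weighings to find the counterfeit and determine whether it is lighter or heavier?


Let n = 22. 44 possibilities (n weights × lighter/heavier); each weighing has 3 outcomes.
Bound for k weighings: say the first weighing puts j weights on each pan. If it tips, the 2j weighed weights remain suspects (each with a known direction) and k-1 weighings give 3^(k-1) outcomes; 3^(k-1) is odd, so 2j ≤ 3^(k-1) - 1. If it balances, the n - 2j unweighed weights remain with direction unknown: 2(n - 2j) ≤ 3^(k-1) - 1 by the same parity argument. Adding, n ≤ (3^(k-1) - 1) + (3^(k-1) - 1)/2 = (3^k - 3)/2, and the classical three-group strategy achieves this (3 weights in 2 weighings, 12 in 3, 39 in 4, 120 in 5).
So we need the smallest k with (3^k - 3)/2 ≥ 22.
k = 3: (3^3 - 3)/2 = 12 < 22 ✗
k = 4: (3^4 - 3)/2 = 39 ≥ 22 ✓

4


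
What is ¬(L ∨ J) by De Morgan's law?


De Morgan's law: ¬(P ∨ Q) ≡ ¬P ∧ ¬Q
¬(L ∨ J) = ¬L ∧ ¬J

¬L ∧ ¬J


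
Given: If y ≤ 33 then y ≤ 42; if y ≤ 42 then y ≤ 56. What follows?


Hypothetical syllogism: P → Q, Q → R ⊢ P → R
Premise 1: y ≤ 33 → y ≤ 42
Premise 2: y ≤ 42 → y ≤ 56
Chain the implications: the middle term (y ≤ 42) links the two.
Conclusion: If y ≤ 33, then y ≤ 56.

If y ≤ 33, then y ≤ 56.


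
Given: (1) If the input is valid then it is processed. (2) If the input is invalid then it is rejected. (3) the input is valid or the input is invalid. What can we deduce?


Constructive dilemma: (P → Q) ∧ (R → S), P ∨ R ⊢ Q ∨ S
Premise 1: the input is valid → it is processed
Premise 2: the input is invalid → it is rejected
Premise 3: the input is valid ∨ the input is invalid
Case 1: Assuming the input is valid, then by Premise 1, it is processed.
Case 2: Assuming the input is invalid, then by Premise 2, it is rejected.
Since one of the input is valid or the input is invalid must hold, we get it is processed or it is rejected.

It is processed or it is rejected.


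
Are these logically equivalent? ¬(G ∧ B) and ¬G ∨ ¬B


Expression 1: ¬(G ∧ B)
Expression 2: ¬G ∨ ¬B
Truth table (G B | Expr1 Expr2):
  T T |   F     F
  T F |   T     T
  F T |   T     T
  F F |   T     T
All 4 rows agree, so the expressions are logically equivalent.

Yes


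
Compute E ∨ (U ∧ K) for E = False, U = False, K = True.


E = False, U = False, K = True
Step 1: U ∧ K = False AND True = False
Step 2: E ∨ False = False OR False = False
AND evaluated first (higher precedence); then OR applied.

False


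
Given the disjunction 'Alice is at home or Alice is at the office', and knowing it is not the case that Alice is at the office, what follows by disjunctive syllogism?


Disjunctive syllogism: P ∨ Q, ¬P ⊢ Q
Disjunction: Alice is at home ∨ Alice is at the office
We know it is not the case that Alice is at the office.
By disjunctive syllogism, the other disjunct must be true.

Alice is at home


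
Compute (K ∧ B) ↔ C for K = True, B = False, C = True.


K = True, B = False, C = True
Step 1: K ∧ B = True AND False = False
Step 2: (False) ↔ C: true when both sides have same truth value.
Result: False ↔ True = False

False


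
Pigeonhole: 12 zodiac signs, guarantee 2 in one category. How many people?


Pigeonhole: to guarantee k in one of n categories, need (k-1)×n + 1.
k = 2, n = 12
Minimum = (2-1) × 12 + 1 = 1 × 12 + 1

13


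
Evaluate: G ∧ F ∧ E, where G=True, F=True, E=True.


G = True, F = True, E = True
Expression: G ∧ F ∧ E
Step 1: G ∧ F = True AND True = True
Step 2: (True) ∧ E = True AND True = True

True


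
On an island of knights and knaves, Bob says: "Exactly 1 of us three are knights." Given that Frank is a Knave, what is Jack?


Bob claims exactly 1 knights among Bob, Frank, Jack.
Given: Frank is a Knave.

Case 1: Bob is a Knight (tells truth)
  Then exactly 1 of the three are knights.
  Counting Bob, Frank: 1 knight(s) so far. Need 0 more → Jack = Knave.
Case 2: Bob is a Knave (lies)
  Then the count is NOT 1.
  If Jack = Knight, count = 1 = 1 → claim would be true, contradicts lie.
  If Jack = Knave, count = 0 ≠ 1 → lie confirmed ✓

Jack is a Knave.

Knave


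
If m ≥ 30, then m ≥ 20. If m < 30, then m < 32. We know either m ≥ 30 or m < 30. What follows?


Constructive dilemma: (P → Q) ∧ (R → S), P ∨ R ⊢ Q ∨ S
Premise 1: m ≥ 30 → m ≥ 20
Premise 2: m < 30 → m < 32
Premise 3: m ≥ 30 ∨ m < 30
Case 1: Assuming m ≥ 30, then by Premise 1, m ≥ 20.
Case 2: Assuming m < 30, then by Premise 2, m < 32.
Since one of m ≥ 30 or m < 30 must hold, we get m ≥ 20 or m < 32.

m ≥ 20 or m < 32.


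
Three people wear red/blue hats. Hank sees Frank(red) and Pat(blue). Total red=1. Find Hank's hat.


Total red = 1, seen red = 1
Own red = 1 - 1 = 0
Hank's hat is blue.

blue


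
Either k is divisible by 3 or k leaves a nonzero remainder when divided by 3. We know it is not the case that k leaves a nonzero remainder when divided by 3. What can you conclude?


Disjunctive syllogism: P ∨ Q, ¬P ⊢ Q
Disjunction: k is divisible by 3 ∨ k leaves a nonzero remainder when divided by 3
We know it is not the case that k leaves a nonzero remainder when divided by 3.
By disjunctive syllogism, the other disjunct must be true.

k is divisible by 3


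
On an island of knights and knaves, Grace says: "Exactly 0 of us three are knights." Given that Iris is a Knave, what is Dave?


Grace claims exactly 0 knights among Grace, Iris, Dave.
Given: Iris is a Knave.

Case 1: Grace is a Knight (tells truth)
  Then exactly 0 of the three are knights.
  Counting Grace, Iris: 1 knight(s) so far. Need -1 more → impossible.
Case 2: Grace is a Knave (lies)
  Then the count is NOT 0.
  If Dave = Knave, count = 0 = 0 → claim would be true, contradicts lie.
  If Dave = Knight, count = 1 ≠ 0 → lie confirmed ✓

Dave is a Knight.

Knight


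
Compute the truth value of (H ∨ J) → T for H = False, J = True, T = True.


H = False, J = True, T = True
Step 1: H ∨ J = False OR True = True
Step 2: (True) → T: false only when antecedent=True and T=False.
Result: True

True


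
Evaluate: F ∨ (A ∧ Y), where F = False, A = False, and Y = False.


F = False, A = False, Y = False
Step 1: A ∧ Y = False AND False = False
Step 2: F ∨ False = False OR False = False
AND evaluated first (higher precedence); then OR applied.

False


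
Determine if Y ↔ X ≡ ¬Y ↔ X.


Expression 1: Y ↔ X
Expression 2: ¬Y ↔ X
Truth table (Y X | Expr1 Expr2):
  T T |   T     F   ← differ
  T F |   F     T   ← differ
  F T |   F     T   ← differ
  F F |   T     F   ← differ
Counterexample: Y=T, X=T gives Expr1 = T but Expr2 = F, so the expressions are NOT logically equivalent.

No


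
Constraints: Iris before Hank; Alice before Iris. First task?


Constraints: Iris before Hank; Alice before Iris
The first task can have nothing scheduled before it, so it must never appear on the right of a 'before'.
Tasks appearing after some 'before': Hank, Iris.
The only task not in that list is Alice → it is first.

Alice


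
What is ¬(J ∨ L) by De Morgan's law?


De Morgan's law: ¬(P ∨ Q) ≡ ¬P ∧ ¬Q
¬(J ∨ L) = ¬J ∧ ¬L

¬J ∧ ¬L


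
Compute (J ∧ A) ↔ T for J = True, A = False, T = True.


J = True, A = False, T = True
Step 1: J ∧ A = True AND False = False
Step 2: (False) ↔ T: true when both sides have same truth value.
Result: False ↔ True = False

False


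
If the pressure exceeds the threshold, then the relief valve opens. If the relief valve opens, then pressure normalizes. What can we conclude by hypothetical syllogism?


Hypothetical syllogism: P → Q, Q → R ⊢ P → R
Premise 1: the pressure exceeds the threshold → the relief valve opens
Premise 2: the relief valve opens → pressure normalizes
Chain the implications: the middle term (the relief valve opens) links the two.
Conclusion: If the pressure exceeds the threshold, then pressure normalizes.

If the pressure exceeds the threshold, then pressure normalizes.


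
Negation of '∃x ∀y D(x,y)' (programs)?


Original: ∃x ∀y D(x,y)
Rule: ¬∀→∃, ¬∃→∀, negate predicate.
Negation: ∀x ∃y ¬D(x,y)

∀x ∃y ¬D(x,y)


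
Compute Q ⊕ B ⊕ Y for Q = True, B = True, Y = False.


Q = True, B = True, Y = False
Step 1: Q ⊕ B = True XOR True = False
Step 2: False ⊕ Y = False XOR False = False
XOR is true when an odd number of operands are true.

False


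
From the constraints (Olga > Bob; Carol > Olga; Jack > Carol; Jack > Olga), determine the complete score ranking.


Constraints: Olga > Bob; Carol > Olga; Jack > Carol; Jack > Olga
Method: at each step, the next-highest is the one remaining person who never appears on the smaller side of a constraint between remaining people.
  Step 1: remaining {Olga, Carol, Bob, Jack}; on the smaller side: {Olga, Carol, Bob} → Jack is next (Jack > Carol; Jack > Olga).
  Step 2: remaining {Olga, Carol, Bob}; on the smaller side: {Olga, Bob} → Carol is next (Carol > Olga).
  Step 3: remaining {Olga, Bob}; on the smaller side: {Bob} → Olga is next (Olga > Bob).
  Step 4: only Bob remains → lowest.
Final ranking (highest to lowest):

Jack > Carol > Olga > Bob


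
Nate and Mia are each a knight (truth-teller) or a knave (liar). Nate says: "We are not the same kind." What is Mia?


Nate says: "We are not the same kind."
Case 1: Nate is a Knight (truth-teller)
  Statement is true → they ARE different → Mia is a Knave
Case 2: Nate is a Knave (liar)
  Statement is false → they are NOT different → Mia is a Knave
In both cases, Mia is a Knave.

Knave


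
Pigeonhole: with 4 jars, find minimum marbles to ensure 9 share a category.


Pigeonhole: to guarantee k in one of n categories, need (k-1)×n + 1.
k = 9, n = 4
Minimum = (9-1) × 4 + 1 = 8 × 4 + 1

33


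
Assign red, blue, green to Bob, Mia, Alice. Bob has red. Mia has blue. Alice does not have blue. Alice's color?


From clues:
  Bob → red
  Mia → blue
By elimination, Alice gets the remaining.

green


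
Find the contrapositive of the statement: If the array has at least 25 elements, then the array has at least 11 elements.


Original: If the array has at least 25 elements, then the array has at least 11 elements
Contrapositive: If ¬Q, then ¬P
Negate Q: not (the array has at least 11 elements)
Negate P: not (the array has at least 25 elements)

If not (the array has at least 11 elements), then not (the array has at least 25 elements).


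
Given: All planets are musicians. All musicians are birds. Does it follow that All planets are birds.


Premise 1: All planets are musicians.
Premise 2: All musicians are birds.
Conclusion: All planets are birds.
Barbara syllogism (AAA-1): All A are B, All B are C → All A are C.
Middle term (musicians) distributed in premise 2.

Valid


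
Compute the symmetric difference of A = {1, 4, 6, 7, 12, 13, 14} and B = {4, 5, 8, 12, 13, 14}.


A = {1, 4, 6, 7, 12, 13, 14}
B = {4, 5, 8, 12, 13, 14}
Operation: symmetric difference
In A only: [1, 6, 7], in B only: [5, 8]

{1, 5, 6, 7, 8}


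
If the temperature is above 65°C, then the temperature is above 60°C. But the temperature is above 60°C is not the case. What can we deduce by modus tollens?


Modus tollens: P → Q, ¬Q ⊢ ¬P
P: the temperature is above 65°C
Q: the temperature is above 60°C
We have P → Q and Q is false.
By modus tollens, P must be false.

It is not the case that the temperature is above 65°C


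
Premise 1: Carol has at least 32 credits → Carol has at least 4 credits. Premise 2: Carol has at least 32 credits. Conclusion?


Modus ponens: P → Q, P ⊢ Q
P: Carol has at least 32 credits
Q: Carol has at least 4 credits
We have P → Q and P is true.
By modus ponens, Q must be true.

Carol has at least 4 credits


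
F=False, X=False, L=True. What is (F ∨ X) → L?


F = False, X = False, L = True
Expression: (F ∨ X) → L
Step 1: F ∨ X = False OR False = False
Step 2: (False) → L = False → True (false only if antecedent True and consequent False) = True

True


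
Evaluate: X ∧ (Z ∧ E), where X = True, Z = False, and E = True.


X = True, Z = False, E = True
Step 1: Z ∧ E = False AND True = False
Step 2: X ∧ False = True AND False = False
AND is true only when ALL operands are true.

False


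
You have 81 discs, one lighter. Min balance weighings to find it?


Each weighing has 3 outcomes (left heavy / balance / right heavy), so k weighings distinguish at most 3^k cases; splitting into three near-equal groups achieves this.
Need 3^k ≥ 81: 3^3 = 27 < 81 ≤ 3^4 = 81
k = ⌈log₃(81)⌉ = 4

4


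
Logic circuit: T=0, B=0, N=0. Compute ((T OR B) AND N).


T OR B = 0|0 = 0
0 AND 0 = 0

0


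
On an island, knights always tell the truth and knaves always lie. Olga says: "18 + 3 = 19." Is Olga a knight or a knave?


Statement: "18 + 3 = 19."
Actual: 18 + 3 = 21
Claimed: 19
Statement is FALSE → Olga lies → Knave

Knave


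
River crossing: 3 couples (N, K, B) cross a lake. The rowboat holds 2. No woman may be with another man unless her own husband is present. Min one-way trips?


Label couples N, K, B (H = husband, W = wife).
Counting alone: 6 people, the rowboat carries 2 and someone must bring it back, so each round trip nets at most +1 on the far side until the last crossing → at least 9 trips. The jealousy constraint makes 9 impossible; the shortest valid schedule has 11:
1. WN+WK →  (far: WN,WK; near: HN,HK,HB,WB)
2. WN ←       (far: WK; near: HN,HK,HB,WN,WB)
3. WN+WB →  (far: WN,WK,WB; near: HN,HK,HB)
4. WN ←       (far: WK,WB; near: HN,HK,HB,WN)
5. HK+HB →  (far: HK,WK,HB,WB; near: HN,WN)
6. HK+WK ←  (far: HB,WB; near: HN,WN,HK,WK)
7. HN+HK →  (far: HN,HK,HB,WB; near: WN,WK)
8. WB ←       (far: HN,HK,HB; near: WN,WK,WB)
9. WN+WK →  (far: HN,WN,HK,WK,HB; near: WB)
10. HB ←      (far: HN,WN,HK,WK; near: HB,WB)
11. HB+WB → (far: all six; near: empty)
In every state each wife is either with her husband or with no other man.
Minimum trips = 11

11


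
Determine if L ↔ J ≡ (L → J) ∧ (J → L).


Expression 1: L ↔ J
Expression 2: (L → J) ∧ (J → L)
Truth table (L J | Expr1 Expr2):
  T T |   T     T
  T F |   F     F
  F T |   F     F
  F F |   T     T
All 4 rows agree, so the expressions are logically equivalent.

Yes


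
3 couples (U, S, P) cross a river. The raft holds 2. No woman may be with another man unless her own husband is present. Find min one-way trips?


Label couples U, S, P (H = husband, W = wife).
Counting alone: 6 people, the raft carries 2 and someone must bring it back, so each round trip nets at most +1 on the far side until the last crossing → at least 9 trips. The jealousy constraint makes 9 impossible; the shortest valid schedule has 11:
1. WU+WS →  (far: WU,WS; near: HU,HS,HP,WP)
2. WU ←       (far: WS; near: HU,HS,HP,WU,WP)
3. WU+WP →  (far: WU,WS,WP; near: HU,HS,HP)
4. WU ←       (far: WS,WP; near: HU,HS,HP,WU)
5. HS+HP →  (far: HS,WS,HP,WP; near: HU,WU)
6. HS+WS ←  (far: HP,WP; near: HU,WU,HS,WS)
7. HU+HS →  (far: HU,HS,HP,WP; near: WU,WS)
8. WP ←       (far: HU,HS,HP; near: WU,WS,WP)
9. WU+WS →  (far: HU,WU,HS,WS,HP; near: WP)
10. HP ←      (far: HU,WU,HS,WS; near: HP,WP)
11. HP+WP → (far: all six; near: empty)
In every state each wife is either with her husband or with no other man.
Minimum trips = 11

11


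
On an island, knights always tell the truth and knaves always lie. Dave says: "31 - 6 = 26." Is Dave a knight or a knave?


Statement: "31 - 6 = 26."
Actual: 31 - 6 = 25
Claimed: 26
Statement is FALSE → Dave lies → Knave

Knave


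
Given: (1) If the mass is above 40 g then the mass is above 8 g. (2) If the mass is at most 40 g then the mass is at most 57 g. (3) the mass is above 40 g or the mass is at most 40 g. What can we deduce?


Constructive dilemma: (P → Q) ∧ (R → S), P ∨ R ⊢ Q ∨ S
Premise 1: the mass is above 40 g → the mass is above 8 g
Premise 2: the mass is at most 40 g → the mass is at most 57 g
Premise 3: the mass is above 40 g ∨ the mass is at most 40 g
Case 1: Assuming the mass is above 40 g, then by Premise 1, the mass is above 8 g.
Case 2: Assuming the mass is at most 40 g, then by Premise 2, the mass is at most 57 g.
Since one of the mass is above 40 g or the mass is at most 40 g must hold, we get the mass is above 8 g or the mass is at most 57 g.

The mass is above 8 g or the mass is at most 57 g.


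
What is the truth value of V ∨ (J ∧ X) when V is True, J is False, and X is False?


V = True, J = False, X = False
Step 1: J ∧ X = False AND False = False
Step 2: V ∨ False = True OR False = True
AND evaluated first (higher precedence); then OR applied.

True


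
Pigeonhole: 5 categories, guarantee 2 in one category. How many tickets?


Pigeonhole: to guarantee k in one of n categories, need (k-1)×n + 1.
k = 2, n = 5
Minimum = (2-1) × 5 + 1 = 1 × 5 + 1

6


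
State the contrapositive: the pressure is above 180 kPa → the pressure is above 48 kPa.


Original: If the pressure is above 180 kPa, then the pressure is above 48 kPa
Contrapositive: If ¬Q, then ¬P
Negate Q: not (the pressure is above 48 kPa)
Negate P: not (the pressure is above 180 kPa)

If not (the pressure is above 48 kPa), then not (the pressure is above 180 kPa).


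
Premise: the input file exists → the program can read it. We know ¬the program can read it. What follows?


Modus tollens: P → Q, ¬Q ⊢ ¬P
P: the input file exists
Q: the program can read it
We have P → Q and Q is false.
By modus tollens, P must be false.

It is not the case that the input file exists


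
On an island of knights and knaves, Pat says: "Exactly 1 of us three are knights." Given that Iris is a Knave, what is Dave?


Pat claims exactly 1 knights among Pat, Iris, Dave.
Given: Iris is a Knave.

Case 1: Pat is a Knight (tells truth)
  Then exactly 1 of the three are knights.
  Counting Pat, Iris: 1 knight(s) so far. Need 0 more → Dave = Knave.
Case 2: Pat is a Knave (lies)
  Then the count is NOT 1.
  If Dave = Knight, count = 1 = 1 → claim would be true, contradicts lie.
  If Dave = Knave, count = 0 ≠ 1 → lie confirmed ✓

Dave is a Knave.

Knave


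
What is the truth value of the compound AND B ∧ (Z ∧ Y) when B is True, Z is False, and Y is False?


B = True, Z = False, Y = False
Step 1: Z ∧ Y = False AND False = False
Step 2: B ∧ False = True AND False = False
AND is true only when ALL operands are true.

False


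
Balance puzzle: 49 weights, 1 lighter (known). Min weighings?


Each weighing has 3 outcomes (left heavy / balance / right heavy), so k weighings distinguish at most 3^k cases; splitting into three near-equal groups achieves this.
Need 3^k ≥ 49: 3^3 = 27 < 49 ≤ 3^4 = 81
k = ⌈log₃(49)⌉ = 4

4


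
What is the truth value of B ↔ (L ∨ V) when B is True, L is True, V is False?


B = True, L = True, V = False
Step 1: L ∨ V = True OR False = True
Step 2: B ↔ (True): true when both sides have same truth value.
Result: True ↔ True = True

True


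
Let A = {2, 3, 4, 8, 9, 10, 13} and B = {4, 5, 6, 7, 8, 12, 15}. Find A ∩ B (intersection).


A = {2, 3, 4, 8, 9, 10, 13}
B = {4, 5, 6, 7, 8, 12, 15}
Operation: intersection
Elements in both: 4, 8

{4, 8}


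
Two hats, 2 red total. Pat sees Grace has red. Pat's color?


Total red = 2, Grace = red
Red accounted for: 1
Remaining for Pat: 1
Pat's hat is red.

red


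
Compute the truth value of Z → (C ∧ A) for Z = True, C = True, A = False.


Z = True, C = True, A = False
Step 1: C ∧ A = True AND False = False
Step 2: Z → (False): false only when Z=True and consequent=False.
Result: False

False


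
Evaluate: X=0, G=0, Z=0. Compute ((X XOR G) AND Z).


X XOR G = 0^0 = 0
0 AND 0 = 0

0


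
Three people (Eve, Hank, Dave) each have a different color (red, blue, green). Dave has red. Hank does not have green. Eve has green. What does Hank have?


From clues:
  Dave → red
  Eve → green
By elimination, Hank gets the remaining.

blue


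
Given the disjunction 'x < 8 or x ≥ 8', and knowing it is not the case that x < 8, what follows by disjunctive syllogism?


Disjunctive syllogism: P ∨ Q, ¬P ⊢ Q
Disjunction: x < 8 ∨ x ≥ 8
We know it is not the case that x < 8.
By disjunctive syllogism, the other disjunct must be true.

x ≥ 8


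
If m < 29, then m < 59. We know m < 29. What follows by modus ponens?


Modus ponens: P → Q, P ⊢ Q
P: m < 29
Q: m < 59
We have P → Q and P is true.
By modus ponens, Q must be true.

m < 59


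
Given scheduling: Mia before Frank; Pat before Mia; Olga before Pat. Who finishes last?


Constraints: Mia before Frank; Pat before Mia; Olga before Pat
The last task can have nothing scheduled after it, so it must never appear on the left of a 'before'.
Tasks appearing before some other task: Mia, Pat, Olga.
The only task not in that list is Frank → it is last.

Frank


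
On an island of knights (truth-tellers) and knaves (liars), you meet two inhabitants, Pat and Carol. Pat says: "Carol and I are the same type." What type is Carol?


Pat says: "Carol and I are the same type."
Case 1: Pat is a Knight (truth-teller)
  Statement is true → they ARE the same → Carol is also a Knight
Case 2: Pat is a Knave (liar)
  Statement is false → they are NOT the same → Carol is a Knight
In both cases, Carol is a Knight.

Knight


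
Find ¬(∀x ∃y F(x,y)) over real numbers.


Original: ∀x ∃y F(x,y)
Rule: ¬∀→∃, ¬∃→∀, negate predicate.
Negation: ∃x ∀y ¬F(x,y)

∃x ∀y ¬F(x,y)


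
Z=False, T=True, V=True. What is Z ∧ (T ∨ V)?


Z = False, T = True, V = True
Expression: Z ∧ (T ∨ V)
Step 1: T ∨ V = True OR True = True
Step 2: Z ∧ (True) = False AND True = False

False


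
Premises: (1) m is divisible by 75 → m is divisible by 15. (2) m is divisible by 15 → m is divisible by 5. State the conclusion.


Hypothetical syllogism: P → Q, Q → R ⊢ P → R
Premise 1: m is divisible by 75 → m is divisible by 15
Premise 2: m is divisible by 15 → m is divisible by 5
Chain the implications: the middle term (m is divisible by 15) links the two.
Conclusion: If m is divisible by 75, then m is divisible by 5.

If m is divisible by 75, then m is divisible by 5.


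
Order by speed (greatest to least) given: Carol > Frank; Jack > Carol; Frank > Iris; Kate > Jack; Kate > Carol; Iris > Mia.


Constraints: Carol > Frank; Jack > Carol; Frank > Iris; Kate > Jack; Kate > Carol; Iris > Mia
Method: at each step, the next-highest is the one remaining person who never appears on the smaller side of a constraint between remaining people.
  Step 1: remaining {Iris, Carol, Jack, Frank, Kate, Mia}; on the smaller side: {Iris, Carol, Jack, Frank, Mia} → Kate is next (Kate > Jack; Kate > Carol).
  Step 2: remaining {Iris, Carol, Jack, Frank, Mia}; on the smaller side: {Iris, Carol, Frank, Mia} → Jack is next (Jack > Carol).
  Step 3: remaining {Iris, Carol, Frank, Mia}; on the smaller side: {Iris, Frank, Mia} → Carol is next (Carol > Frank).
  Step 4: remaining {Iris, Frank, Mia}; on the smaller side: {Iris, Mia} → Frank is next (Frank > Iris).
  Step 5: remaining {Iris, Mia}; on the smaller side: {Mia} → Iris is next (Iris > Mia).
  Step 6: only Mia remains → lowest.
Final ranking (highest to lowest):

Kate > Jack > Carol > Frank > Iris > Mia


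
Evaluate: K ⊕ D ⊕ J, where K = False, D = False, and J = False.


K = False, D = False, J = False
Step 1: K ⊕ D = False XOR False = False
Step 2: False ⊕ J = False XOR False = False
XOR is true when an odd number of operands are true.

False


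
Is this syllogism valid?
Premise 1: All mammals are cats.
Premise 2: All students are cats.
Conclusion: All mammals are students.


Premise 1: All mammals are cats.
Premise 2: All students are cats.
Conclusion: All mammals are students.
Fallacy: undistributed middle. cats is predicate in both.
Counterexample: mammals and students could be disjoint subsets of cats.

Invalid


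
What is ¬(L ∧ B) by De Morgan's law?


De Morgan's law: ¬(P ∧ Q) ≡ ¬P ∨ ¬Q
¬(L ∧ B) = ¬L ∨ ¬B

¬L ∨ ¬B


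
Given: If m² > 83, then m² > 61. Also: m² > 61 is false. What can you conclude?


Modus tollens: P → Q, ¬Q ⊢ ¬P
P: m² > 83
Q: m² > 61
We have P → Q and Q is false.
By modus tollens, P must be false.

It is not the case that m² > 83
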